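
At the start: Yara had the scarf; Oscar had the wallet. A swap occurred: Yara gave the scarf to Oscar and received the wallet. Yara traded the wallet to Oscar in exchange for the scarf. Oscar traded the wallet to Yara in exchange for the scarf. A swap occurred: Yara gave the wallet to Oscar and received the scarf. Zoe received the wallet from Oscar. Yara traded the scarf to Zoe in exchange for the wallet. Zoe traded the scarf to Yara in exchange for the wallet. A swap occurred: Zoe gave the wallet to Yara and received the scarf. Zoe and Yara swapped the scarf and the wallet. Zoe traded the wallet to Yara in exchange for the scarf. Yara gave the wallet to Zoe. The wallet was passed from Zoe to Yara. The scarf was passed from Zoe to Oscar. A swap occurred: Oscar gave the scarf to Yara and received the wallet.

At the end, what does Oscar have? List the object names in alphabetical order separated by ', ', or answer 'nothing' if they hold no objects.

Tracking all object holders:
Start: scarf:Yara, wallet:Oscar
Event 1 (swap scarf<->wallet: now scarf:Oscar, wallet:Yara). State: scarf:Oscar, wallet:Yara
Event 2 (swap wallet<->scarf: now wallet:Oscar, scarf:Yara). State: scarf:Yara, wallet:Oscar
Event 3 (swap wallet<->scarf: now wallet:Yara, scarf:Oscar). State: scarf:Oscar, wallet:Yara
Event 4 (swap wallet<->scarf: now wallet:Oscar, scarf:Yara). State: scarf:Yara, wallet:Oscar
Event 5 (give wallet: Oscar -> Zoe). State: scarf:Yara, wallet:Zoe
Event 6 (swap scarf<->wallet: now scarf:Zoe, wallet:Yara). State: scarf:Zoe, wallet:Yara
Event 7 (swap scarf<->wallet: now scarf:Yara, wallet:Zoe). State: scarf:Yara, wallet:Zoe
Event 8 (swap wallet<->scarf: now wallet:Yara, scarf:Zoe). State: scarf:Zoe, wallet:Yara
Event 9 (swap scarf<->wallet: now scarf:Yara, wallet:Zoe). State: scarf:Yara, wallet:Zoe
Event 10 (swap wallet<->scarf: now wallet:Yara, scarf:Zoe). State: scarf:Zoe, wallet:Yara
Event 11 (give wallet: Yara -> Zoe). State: scarf:Zoe, wallet:Zoe
Event 12 (give wallet: Zoe -> Yara). State: scarf:Zoe, wallet:Yara
Event 13 (give scarf: Zoe -> Oscar). State: scarf:Oscar, wallet:Yara
Event 14 (swap scarf<->wallet: now scarf:Yara, wallet:Oscar). State: scarf:Yara, wallet:Oscar

Final state: scarf:Yara, wallet:Oscar
Oscar holds: wallet.

Answer: wallet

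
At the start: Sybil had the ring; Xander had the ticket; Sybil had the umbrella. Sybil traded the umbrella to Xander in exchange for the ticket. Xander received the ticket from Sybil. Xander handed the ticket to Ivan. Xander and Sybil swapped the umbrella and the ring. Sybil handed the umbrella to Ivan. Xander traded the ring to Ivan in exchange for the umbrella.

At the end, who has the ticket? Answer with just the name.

Tracking all object holders:
Start: ring:Sybil, ticket:Xander, umbrella:Sybil
Event 1 (swap umbrella<->ticket: now umbrella:Xander, ticket:Sybil). State: ring:Sybil, ticket:Sybil, umbrella:Xander
Event 2 (give ticket: Sybil -> Xander). State: ring:Sybil, ticket:Xander, umbrella:Xander
Event 3 (give ticket: Xander -> Ivan). State: ring:Sybil, ticket:Ivan, umbrella:Xander
Event 4 (swap umbrella<->ring: now umbrella:Sybil, ring:Xander). State: ring:Xander, ticket:Ivan, umbrella:Sybil
Event 5 (give umbrella: Sybil -> Ivan). State: ring:Xander, ticket:Ivan, umbrella:Ivan
Event 6 (swap ring<->umbrella: now ring:Ivan, umbrella:Xander). State: ring:Ivan, ticket:Ivan, umbrella:Xander

Final state: ring:Ivan, ticket:Ivan, umbrella:Xander
The ticket is held by Ivan.

Answer: Ivan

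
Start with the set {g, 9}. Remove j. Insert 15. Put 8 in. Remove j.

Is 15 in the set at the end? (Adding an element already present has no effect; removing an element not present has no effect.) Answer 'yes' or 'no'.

Answer: yes

Derivation:
Tracking the set through each operation:
Start: {9, g}
Event 1 (remove j): not present, no change. Set: {9, g}
Event 2 (add 15): added. Set: {15, 9, g}
Event 3 (add 8): added. Set: {15, 8, 9, g}
Event 4 (remove j): not present, no change. Set: {15, 8, 9, g}

Final set: {15, 8, 9, g} (size 4)
15 is in the final set.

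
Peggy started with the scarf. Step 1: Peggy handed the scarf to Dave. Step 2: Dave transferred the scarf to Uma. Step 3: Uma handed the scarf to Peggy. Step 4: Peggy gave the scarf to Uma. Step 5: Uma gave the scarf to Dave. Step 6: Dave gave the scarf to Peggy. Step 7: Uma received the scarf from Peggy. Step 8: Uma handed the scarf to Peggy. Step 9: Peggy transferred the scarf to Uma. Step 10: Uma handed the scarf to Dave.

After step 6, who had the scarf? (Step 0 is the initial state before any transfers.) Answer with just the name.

Tracking the scarf holder through step 6:
After step 0 (start): Peggy
After step 1: Dave
After step 2: Uma
After step 3: Peggy
After step 4: Uma
After step 5: Dave
After step 6: Peggy

At step 6, the holder is Peggy.

Answer: Peggy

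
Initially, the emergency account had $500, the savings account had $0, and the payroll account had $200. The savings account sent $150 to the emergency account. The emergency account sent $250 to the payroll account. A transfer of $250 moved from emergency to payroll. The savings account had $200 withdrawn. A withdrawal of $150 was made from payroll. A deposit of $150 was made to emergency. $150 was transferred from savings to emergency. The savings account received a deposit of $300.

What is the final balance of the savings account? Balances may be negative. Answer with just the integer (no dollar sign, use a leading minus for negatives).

Answer: -200

Derivation:
Tracking account balances step by step:
Start: emergency=500, savings=0, payroll=200
Event 1 (transfer 150 savings -> emergency): savings: 0 - 150 = -150, emergency: 500 + 150 = 650. Balances: emergency=650, savings=-150, payroll=200
Event 2 (transfer 250 emergency -> payroll): emergency: 650 - 250 = 400, payroll: 200 + 250 = 450. Balances: emergency=400, savings=-150, payroll=450
Event 3 (transfer 250 emergency -> payroll): emergency: 400 - 250 = 150, payroll: 450 + 250 = 700. Balances: emergency=150, savings=-150, payroll=700
Event 4 (withdraw 200 from savings): savings: -150 - 200 = -350. Balances: emergency=150, savings=-350, payroll=700
Event 5 (withdraw 150 from payroll): payroll: 700 - 150 = 550. Balances: emergency=150, savings=-350, payroll=550
Event 6 (deposit 150 to emergency): emergency: 150 + 150 = 300. Balances: emergency=300, savings=-350, payroll=550
Event 7 (transfer 150 savings -> emergency): savings: -350 - 150 = -500, emergency: 300 + 150 = 450. Balances: emergency=450, savings=-500, payroll=550
Event 8 (deposit 300 to savings): savings: -500 + 300 = -200. Balances: emergency=450, savings=-200, payroll=550

Final balance of savings: -200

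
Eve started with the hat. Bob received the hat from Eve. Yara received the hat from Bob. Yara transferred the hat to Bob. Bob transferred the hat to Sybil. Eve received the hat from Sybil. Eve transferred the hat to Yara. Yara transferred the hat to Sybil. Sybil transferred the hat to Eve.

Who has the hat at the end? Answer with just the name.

Tracking the hat through each event:
Start: Eve has the hat.
After event 1: Bob has the hat.
After event 2: Yara has the hat.
After event 3: Bob has the hat.
After event 4: Sybil has the hat.
After event 5: Eve has the hat.
After event 6: Yara has the hat.
After event 7: Sybil has the hat.
After event 8: Eve has the hat.

Answer: Eve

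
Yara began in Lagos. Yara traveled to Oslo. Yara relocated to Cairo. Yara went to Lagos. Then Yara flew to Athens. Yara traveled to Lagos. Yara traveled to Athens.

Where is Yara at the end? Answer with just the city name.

Answer: Athens

Derivation:
Tracking Yara's location:
Start: Yara is in Lagos.
After move 1: Lagos -> Oslo. Yara is in Oslo.
After move 2: Oslo -> Cairo. Yara is in Cairo.
After move 3: Cairo -> Lagos. Yara is in Lagos.
After move 4: Lagos -> Athens. Yara is in Athens.
After move 5: Athens -> Lagos. Yara is in Lagos.
After move 6: Lagos -> Athens. Yara is in Athens.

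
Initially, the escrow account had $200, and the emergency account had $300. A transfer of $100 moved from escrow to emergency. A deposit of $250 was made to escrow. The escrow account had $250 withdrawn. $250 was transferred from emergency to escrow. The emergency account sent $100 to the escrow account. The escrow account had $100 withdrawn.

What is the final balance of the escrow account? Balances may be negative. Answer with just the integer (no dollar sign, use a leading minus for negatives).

Answer: 350

Derivation:
Tracking account balances step by step:
Start: escrow=200, emergency=300
Event 1 (transfer 100 escrow -> emergency): escrow: 200 - 100 = 100, emergency: 300 + 100 = 400. Balances: escrow=100, emergency=400
Event 2 (deposit 250 to escrow): escrow: 100 + 250 = 350. Balances: escrow=350, emergency=400
Event 3 (withdraw 250 from escrow): escrow: 350 - 250 = 100. Balances: escrow=100, emergency=400
Event 4 (transfer 250 emergency -> escrow): emergency: 400 - 250 = 150, escrow: 100 + 250 = 350. Balances: escrow=350, emergency=150
Event 5 (transfer 100 emergency -> escrow): emergency: 150 - 100 = 50, escrow: 350 + 100 = 450. Balances: escrow=450, emergency=50
Event 6 (withdraw 100 from escrow): escrow: 450 - 100 = 350. Balances: escrow=350, emergency=50

Final balance of escrow: 350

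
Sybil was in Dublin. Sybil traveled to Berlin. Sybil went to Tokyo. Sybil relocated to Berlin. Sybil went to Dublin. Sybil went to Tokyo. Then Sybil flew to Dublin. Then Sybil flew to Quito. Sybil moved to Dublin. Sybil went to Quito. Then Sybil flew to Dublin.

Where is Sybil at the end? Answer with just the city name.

Answer: Dublin

Derivation:
Tracking Sybil's location:
Start: Sybil is in Dublin.
After move 1: Dublin -> Berlin. Sybil is in Berlin.
After move 2: Berlin -> Tokyo. Sybil is in Tokyo.
After move 3: Tokyo -> Berlin. Sybil is in Berlin.
After move 4: Berlin -> Dublin. Sybil is in Dublin.
After move 5: Dublin -> Tokyo. Sybil is in Tokyo.
After move 6: Tokyo -> Dublin. Sybil is in Dublin.
After move 7: Dublin -> Quito. Sybil is in Quito.
After move 8: Quito -> Dublin. Sybil is in Dublin.
After move 9: Dublin -> Quito. Sybil is in Quito.
After move 10: Quito -> Dublin. Sybil is in Dublin.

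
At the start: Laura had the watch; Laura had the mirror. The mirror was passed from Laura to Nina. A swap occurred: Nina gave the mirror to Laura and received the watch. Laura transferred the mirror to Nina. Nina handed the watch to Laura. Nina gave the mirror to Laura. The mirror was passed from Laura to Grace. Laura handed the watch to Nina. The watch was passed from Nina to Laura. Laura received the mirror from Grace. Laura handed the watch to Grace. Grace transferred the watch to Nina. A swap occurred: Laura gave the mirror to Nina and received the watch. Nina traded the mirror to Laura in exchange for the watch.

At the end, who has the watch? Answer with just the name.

Answer: Nina

Derivation:
Tracking all object holders:
Start: watch:Laura, mirror:Laura
Event 1 (give mirror: Laura -> Nina). State: watch:Laura, mirror:Nina
Event 2 (swap mirror<->watch: now mirror:Laura, watch:Nina). State: watch:Nina, mirror:Laura
Event 3 (give mirror: Laura -> Nina). State: watch:Nina, mirror:Nina
Event 4 (give watch: Nina -> Laura). State: watch:Laura, mirror:Nina
Event 5 (give mirror: Nina -> Laura). State: watch:Laura, mirror:Laura
Event 6 (give mirror: Laura -> Grace). State: watch:Laura, mirror:Grace
Event 7 (give watch: Laura -> Nina). State: watch:Nina, mirror:Grace
Event 8 (give watch: Nina -> Laura). State: watch:Laura, mirror:Grace
Event 9 (give mirror: Grace -> Laura). State: watch:Laura, mirror:Laura
Event 10 (give watch: Laura -> Grace). State: watch:Grace, mirror:Laura
Event 11 (give watch: Grace -> Nina). State: watch:Nina, mirror:Laura
Event 12 (swap mirror<->watch: now mirror:Nina, watch:Laura). State: watch:Laura, mirror:Nina
Event 13 (swap mirror<->watch: now mirror:Laura, watch:Nina). State: watch:Nina, mirror:Laura

Final state: watch:Nina, mirror:Laura
The watch is held by Nina.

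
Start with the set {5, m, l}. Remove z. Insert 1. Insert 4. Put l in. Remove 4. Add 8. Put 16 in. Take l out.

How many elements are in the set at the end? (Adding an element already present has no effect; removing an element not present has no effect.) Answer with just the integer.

Tracking the set through each operation:
Start: {5, l, m}
Event 1 (remove z): not present, no change. Set: {5, l, m}
Event 2 (add 1): added. Set: {1, 5, l, m}
Event 3 (add 4): added. Set: {1, 4, 5, l, m}
Event 4 (add l): already present, no change. Set: {1, 4, 5, l, m}
Event 5 (remove 4): removed. Set: {1, 5, l, m}
Event 6 (add 8): added. Set: {1, 5, 8, l, m}
Event 7 (add 16): added. Set: {1, 16, 5, 8, l, m}
Event 8 (remove l): removed. Set: {1, 16, 5, 8, m}

Final set: {1, 16, 5, 8, m} (size 5)

Answer: 5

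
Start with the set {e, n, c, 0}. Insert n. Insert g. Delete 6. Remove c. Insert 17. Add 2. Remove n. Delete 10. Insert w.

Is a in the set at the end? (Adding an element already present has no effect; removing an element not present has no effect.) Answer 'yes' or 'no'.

Tracking the set through each operation:
Start: {0, c, e, n}
Event 1 (add n): already present, no change. Set: {0, c, e, n}
Event 2 (add g): added. Set: {0, c, e, g, n}
Event 3 (remove 6): not present, no change. Set: {0, c, e, g, n}
Event 4 (remove c): removed. Set: {0, e, g, n}
Event 5 (add 17): added. Set: {0, 17, e, g, n}
Event 6 (add 2): added. Set: {0, 17, 2, e, g, n}
Event 7 (remove n): removed. Set: {0, 17, 2, e, g}
Event 8 (remove 10): not present, no change. Set: {0, 17, 2, e, g}
Event 9 (add w): added. Set: {0, 17, 2, e, g, w}

Final set: {0, 17, 2, e, g, w} (size 6)
a is NOT in the final set.

Answer: no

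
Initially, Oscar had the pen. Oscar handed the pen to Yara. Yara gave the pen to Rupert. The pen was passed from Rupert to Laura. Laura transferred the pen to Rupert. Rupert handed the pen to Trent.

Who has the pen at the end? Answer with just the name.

Answer: Trent

Derivation:
Tracking the pen through each event:
Start: Oscar has the pen.
After event 1: Yara has the pen.
After event 2: Rupert has the pen.
After event 3: Laura has the pen.
After event 4: Rupert has the pen.
After event 5: Trent has the pen.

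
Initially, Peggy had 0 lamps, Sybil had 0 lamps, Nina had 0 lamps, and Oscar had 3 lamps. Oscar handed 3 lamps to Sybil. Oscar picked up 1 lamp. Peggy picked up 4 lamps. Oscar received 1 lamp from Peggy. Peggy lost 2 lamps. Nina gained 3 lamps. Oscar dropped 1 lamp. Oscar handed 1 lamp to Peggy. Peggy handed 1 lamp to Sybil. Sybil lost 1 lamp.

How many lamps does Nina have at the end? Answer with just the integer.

Answer: 3

Derivation:
Tracking counts step by step:
Start: Peggy=0, Sybil=0, Nina=0, Oscar=3
Event 1 (Oscar -> Sybil, 3): Oscar: 3 -> 0, Sybil: 0 -> 3. State: Peggy=0, Sybil=3, Nina=0, Oscar=0
Event 2 (Oscar +1): Oscar: 0 -> 1. State: Peggy=0, Sybil=3, Nina=0, Oscar=1
Event 3 (Peggy +4): Peggy: 0 -> 4. State: Peggy=4, Sybil=3, Nina=0, Oscar=1
Event 4 (Peggy -> Oscar, 1): Peggy: 4 -> 3, Oscar: 1 -> 2. State: Peggy=3, Sybil=3, Nina=0, Oscar=2
Event 5 (Peggy -2): Peggy: 3 -> 1. State: Peggy=1, Sybil=3, Nina=0, Oscar=2
Event 6 (Nina +3): Nina: 0 -> 3. State: Peggy=1, Sybil=3, Nina=3, Oscar=2
Event 7 (Oscar -1): Oscar: 2 -> 1. State: Peggy=1, Sybil=3, Nina=3, Oscar=1
Event 8 (Oscar -> Peggy, 1): Oscar: 1 -> 0, Peggy: 1 -> 2. State: Peggy=2, Sybil=3, Nina=3, Oscar=0
Event 9 (Peggy -> Sybil, 1): Peggy: 2 -> 1, Sybil: 3 -> 4. State: Peggy=1, Sybil=4, Nina=3, Oscar=0
Event 10 (Sybil -1): Sybil: 4 -> 3. State: Peggy=1, Sybil=3, Nina=3, Oscar=0

Nina's final count: 3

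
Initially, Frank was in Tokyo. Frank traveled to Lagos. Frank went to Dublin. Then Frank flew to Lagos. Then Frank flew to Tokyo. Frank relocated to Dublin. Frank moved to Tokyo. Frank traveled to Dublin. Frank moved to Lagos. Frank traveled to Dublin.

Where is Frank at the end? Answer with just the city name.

Tracking Frank's location:
Start: Frank is in Tokyo.
After move 1: Tokyo -> Lagos. Frank is in Lagos.
After move 2: Lagos -> Dublin. Frank is in Dublin.
After move 3: Dublin -> Lagos. Frank is in Lagos.
After move 4: Lagos -> Tokyo. Frank is in Tokyo.
After move 5: Tokyo -> Dublin. Frank is in Dublin.
After move 6: Dublin -> Tokyo. Frank is in Tokyo.
After move 7: Tokyo -> Dublin. Frank is in Dublin.
After move 8: Dublin -> Lagos. Frank is in Lagos.
After move 9: Lagos -> Dublin. Frank is in Dublin.

Answer: Dublin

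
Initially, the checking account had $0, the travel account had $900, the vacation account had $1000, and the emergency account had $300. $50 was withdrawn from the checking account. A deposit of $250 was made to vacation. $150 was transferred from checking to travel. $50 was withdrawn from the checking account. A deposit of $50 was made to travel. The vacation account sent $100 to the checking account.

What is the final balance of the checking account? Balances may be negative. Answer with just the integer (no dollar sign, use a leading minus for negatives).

Answer: -150

Derivation:
Tracking account balances step by step:
Start: checking=0, travel=900, vacation=1000, emergency=300
Event 1 (withdraw 50 from checking): checking: 0 - 50 = -50. Balances: checking=-50, travel=900, vacation=1000, emergency=300
Event 2 (deposit 250 to vacation): vacation: 1000 + 250 = 1250. Balances: checking=-50, travel=900, vacation=1250, emergency=300
Event 3 (transfer 150 checking -> travel): checking: -50 - 150 = -200, travel: 900 + 150 = 1050. Balances: checking=-200, travel=1050, vacation=1250, emergency=300
Event 4 (withdraw 50 from checking): checking: -200 - 50 = -250. Balances: checking=-250, travel=1050, vacation=1250, emergency=300
Event 5 (deposit 50 to travel): travel: 1050 + 50 = 1100. Balances: checking=-250, travel=1100, vacation=1250, emergency=300
Event 6 (transfer 100 vacation -> checking): vacation: 1250 - 100 = 1150, checking: -250 + 100 = -150. Balances: checking=-150, travel=1100, vacation=1150, emergency=300

Final balance of checking: -150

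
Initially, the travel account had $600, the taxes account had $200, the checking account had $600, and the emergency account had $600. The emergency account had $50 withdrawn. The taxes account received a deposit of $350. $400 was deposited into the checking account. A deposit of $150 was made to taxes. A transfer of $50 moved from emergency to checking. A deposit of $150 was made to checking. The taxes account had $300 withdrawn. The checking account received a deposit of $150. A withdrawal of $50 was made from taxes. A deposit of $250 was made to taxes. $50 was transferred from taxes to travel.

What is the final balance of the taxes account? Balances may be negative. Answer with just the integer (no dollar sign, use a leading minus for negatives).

Tracking account balances step by step:
Start: travel=600, taxes=200, checking=600, emergency=600
Event 1 (withdraw 50 from emergency): emergency: 600 - 50 = 550. Balances: travel=600, taxes=200, checking=600, emergency=550
Event 2 (deposit 350 to taxes): taxes: 200 + 350 = 550. Balances: travel=600, taxes=550, checking=600, emergency=550
Event 3 (deposit 400 to checking): checking: 600 + 400 = 1000. Balances: travel=600, taxes=550, checking=1000, emergency=550
Event 4 (deposit 150 to taxes): taxes: 550 + 150 = 700. Balances: travel=600, taxes=700, checking=1000, emergency=550
Event 5 (transfer 50 emergency -> checking): emergency: 550 - 50 = 500, checking: 1000 + 50 = 1050. Balances: travel=600, taxes=700, checking=1050, emergency=500
Event 6 (deposit 150 to checking): checking: 1050 + 150 = 1200. Balances: travel=600, taxes=700, checking=1200, emergency=500
Event 7 (withdraw 300 from taxes): taxes: 700 - 300 = 400. Balances: travel=600, taxes=400, checking=1200, emergency=500
Event 8 (deposit 150 to checking): checking: 1200 + 150 = 1350. Balances: travel=600, taxes=400, checking=1350, emergency=500
Event 9 (withdraw 50 from taxes): taxes: 400 - 50 = 350. Balances: travel=600, taxes=350, checking=1350, emergency=500
Event 10 (deposit 250 to taxes): taxes: 350 + 250 = 600. Balances: travel=600, taxes=600, checking=1350, emergency=500
Event 11 (transfer 50 taxes -> travel): taxes: 600 - 50 = 550, travel: 600 + 50 = 650. Balances: travel=650, taxes=550, checking=1350, emergency=500

Final balance of taxes: 550

Answer: 550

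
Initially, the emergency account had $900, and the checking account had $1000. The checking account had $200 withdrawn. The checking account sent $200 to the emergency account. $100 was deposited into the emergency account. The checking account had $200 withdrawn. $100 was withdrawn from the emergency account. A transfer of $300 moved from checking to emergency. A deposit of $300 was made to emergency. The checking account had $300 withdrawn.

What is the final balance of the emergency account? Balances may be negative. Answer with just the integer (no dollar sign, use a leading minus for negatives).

Tracking account balances step by step:
Start: emergency=900, checking=1000
Event 1 (withdraw 200 from checking): checking: 1000 - 200 = 800. Balances: emergency=900, checking=800
Event 2 (transfer 200 checking -> emergency): checking: 800 - 200 = 600, emergency: 900 + 200 = 1100. Balances: emergency=1100, checking=600
Event 3 (deposit 100 to emergency): emergency: 1100 + 100 = 1200. Balances: emergency=1200, checking=600
Event 4 (withdraw 200 from checking): checking: 600 - 200 = 400. Balances: emergency=1200, checking=400
Event 5 (withdraw 100 from emergency): emergency: 1200 - 100 = 1100. Balances: emergency=1100, checking=400
Event 6 (transfer 300 checking -> emergency): checking: 400 - 300 = 100, emergency: 1100 + 300 = 1400. Balances: emergency=1400, checking=100
Event 7 (deposit 300 to emergency): emergency: 1400 + 300 = 1700. Balances: emergency=1700, checking=100
Event 8 (withdraw 300 from checking): checking: 100 - 300 = -200. Balances: emergency=1700, checking=-200

Final balance of emergency: 1700

Answer: 1700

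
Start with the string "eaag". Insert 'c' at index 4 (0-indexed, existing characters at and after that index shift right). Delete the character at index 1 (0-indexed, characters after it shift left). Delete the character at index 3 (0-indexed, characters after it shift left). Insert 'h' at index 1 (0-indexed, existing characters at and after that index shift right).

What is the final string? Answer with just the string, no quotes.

Applying each edit step by step:
Start: "eaag"
Op 1 (insert 'c' at idx 4): "eaag" -> "eaagc"
Op 2 (delete idx 1 = 'a'): "eaagc" -> "eagc"
Op 3 (delete idx 3 = 'c'): "eagc" -> "eag"
Op 4 (insert 'h' at idx 1): "eag" -> "ehag"

Answer: ehag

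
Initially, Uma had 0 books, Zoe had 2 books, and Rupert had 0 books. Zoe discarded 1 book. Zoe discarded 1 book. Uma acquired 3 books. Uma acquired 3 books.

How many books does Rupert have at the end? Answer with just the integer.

Tracking counts step by step:
Start: Uma=0, Zoe=2, Rupert=0
Event 1 (Zoe -1): Zoe: 2 -> 1. State: Uma=0, Zoe=1, Rupert=0
Event 2 (Zoe -1): Zoe: 1 -> 0. State: Uma=0, Zoe=0, Rupert=0
Event 3 (Uma +3): Uma: 0 -> 3. State: Uma=3, Zoe=0, Rupert=0
Event 4 (Uma +3): Uma: 3 -> 6. State: Uma=6, Zoe=0, Rupert=0

Rupert's final count: 0

Answer: 0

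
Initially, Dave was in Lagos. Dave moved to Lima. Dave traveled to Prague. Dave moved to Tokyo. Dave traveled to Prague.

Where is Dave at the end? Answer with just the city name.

Answer: Prague

Derivation:
Tracking Dave's location:
Start: Dave is in Lagos.
After move 1: Lagos -> Lima. Dave is in Lima.
After move 2: Lima -> Prague. Dave is in Prague.
After move 3: Prague -> Tokyo. Dave is in Tokyo.
After move 4: Tokyo -> Prague. Dave is in Prague.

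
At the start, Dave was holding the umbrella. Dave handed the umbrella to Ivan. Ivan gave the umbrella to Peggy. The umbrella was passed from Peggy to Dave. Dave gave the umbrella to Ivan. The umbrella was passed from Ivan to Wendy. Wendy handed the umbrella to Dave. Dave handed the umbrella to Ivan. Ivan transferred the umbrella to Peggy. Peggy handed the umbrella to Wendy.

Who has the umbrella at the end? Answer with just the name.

Tracking the umbrella through each event:
Start: Dave has the umbrella.
After event 1: Ivan has the umbrella.
After event 2: Peggy has the umbrella.
After event 3: Dave has the umbrella.
After event 4: Ivan has the umbrella.
After event 5: Wendy has the umbrella.
After event 6: Dave has the umbrella.
After event 7: Ivan has the umbrella.
After event 8: Peggy has the umbrella.
After event 9: Wendy has the umbrella.

Answer: Wendy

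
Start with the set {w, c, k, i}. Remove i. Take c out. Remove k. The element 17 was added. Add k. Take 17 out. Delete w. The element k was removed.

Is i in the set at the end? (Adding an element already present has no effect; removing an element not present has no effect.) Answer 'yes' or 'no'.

Tracking the set through each operation:
Start: {c, i, k, w}
Event 1 (remove i): removed. Set: {c, k, w}
Event 2 (remove c): removed. Set: {k, w}
Event 3 (remove k): removed. Set: {w}
Event 4 (add 17): added. Set: {17, w}
Event 5 (add k): added. Set: {17, k, w}
Event 6 (remove 17): removed. Set: {k, w}
Event 7 (remove w): removed. Set: {k}
Event 8 (remove k): removed. Set: {}

Final set: {} (size 0)
i is NOT in the final set.

Answer: no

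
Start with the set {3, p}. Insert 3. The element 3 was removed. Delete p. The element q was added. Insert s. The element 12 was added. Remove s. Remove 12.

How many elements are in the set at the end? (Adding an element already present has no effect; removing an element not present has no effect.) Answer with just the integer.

Answer: 1

Derivation:
Tracking the set through each operation:
Start: {3, p}
Event 1 (add 3): already present, no change. Set: {3, p}
Event 2 (remove 3): removed. Set: {p}
Event 3 (remove p): removed. Set: {}
Event 4 (add q): added. Set: {q}
Event 5 (add s): added. Set: {q, s}
Event 6 (add 12): added. Set: {12, q, s}
Event 7 (remove s): removed. Set: {12, q}
Event 8 (remove 12): removed. Set: {q}

Final set: {q} (size 1)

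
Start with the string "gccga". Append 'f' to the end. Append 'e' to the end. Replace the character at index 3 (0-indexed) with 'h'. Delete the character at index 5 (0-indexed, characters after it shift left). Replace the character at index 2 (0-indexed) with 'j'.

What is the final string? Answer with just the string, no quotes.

Answer: gcjhae

Derivation:
Applying each edit step by step:
Start: "gccga"
Op 1 (append 'f'): "gccga" -> "gccgaf"
Op 2 (append 'e'): "gccgaf" -> "gccgafe"
Op 3 (replace idx 3: 'g' -> 'h'): "gccgafe" -> "gcchafe"
Op 4 (delete idx 5 = 'f'): "gcchafe" -> "gcchae"
Op 5 (replace idx 2: 'c' -> 'j'): "gcchae" -> "gcjhae"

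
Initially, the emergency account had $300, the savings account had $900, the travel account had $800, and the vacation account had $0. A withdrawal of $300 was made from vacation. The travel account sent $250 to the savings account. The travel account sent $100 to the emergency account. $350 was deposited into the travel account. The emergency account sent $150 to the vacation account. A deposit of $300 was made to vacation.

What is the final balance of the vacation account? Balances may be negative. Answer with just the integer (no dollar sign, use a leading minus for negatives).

Answer: 150

Derivation:
Tracking account balances step by step:
Start: emergency=300, savings=900, travel=800, vacation=0
Event 1 (withdraw 300 from vacation): vacation: 0 - 300 = -300. Balances: emergency=300, savings=900, travel=800, vacation=-300
Event 2 (transfer 250 travel -> savings): travel: 800 - 250 = 550, savings: 900 + 250 = 1150. Balances: emergency=300, savings=1150, travel=550, vacation=-300
Event 3 (transfer 100 travel -> emergency): travel: 550 - 100 = 450, emergency: 300 + 100 = 400. Balances: emergency=400, savings=1150, travel=450, vacation=-300
Event 4 (deposit 350 to travel): travel: 450 + 350 = 800. Balances: emergency=400, savings=1150, travel=800, vacation=-300
Event 5 (transfer 150 emergency -> vacation): emergency: 400 - 150 = 250, vacation: -300 + 150 = -150. Balances: emergency=250, savings=1150, travel=800, vacation=-150
Event 6 (deposit 300 to vacation): vacation: -150 + 300 = 150. Balances: emergency=250, savings=1150, travel=800, vacation=150

Final balance of vacation: 150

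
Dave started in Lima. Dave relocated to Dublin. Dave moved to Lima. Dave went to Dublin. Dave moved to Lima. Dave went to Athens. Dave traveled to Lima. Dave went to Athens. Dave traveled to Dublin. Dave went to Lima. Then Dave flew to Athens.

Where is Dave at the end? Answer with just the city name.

Answer: Athens

Derivation:
Tracking Dave's location:
Start: Dave is in Lima.
After move 1: Lima -> Dublin. Dave is in Dublin.
After move 2: Dublin -> Lima. Dave is in Lima.
After move 3: Lima -> Dublin. Dave is in Dublin.
After move 4: Dublin -> Lima. Dave is in Lima.
After move 5: Lima -> Athens. Dave is in Athens.
After move 6: Athens -> Lima. Dave is in Lima.
After move 7: Lima -> Athens. Dave is in Athens.
After move 8: Athens -> Dublin. Dave is in Dublin.
After move 9: Dublin -> Lima. Dave is in Lima.
After move 10: Lima -> Athens. Dave is in Athens.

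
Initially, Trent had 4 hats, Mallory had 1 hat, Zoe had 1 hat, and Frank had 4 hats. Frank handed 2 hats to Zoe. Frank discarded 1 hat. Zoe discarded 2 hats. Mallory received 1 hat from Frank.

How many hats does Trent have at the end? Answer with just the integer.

Tracking counts step by step:
Start: Trent=4, Mallory=1, Zoe=1, Frank=4
Event 1 (Frank -> Zoe, 2): Frank: 4 -> 2, Zoe: 1 -> 3. State: Trent=4, Mallory=1, Zoe=3, Frank=2
Event 2 (Frank -1): Frank: 2 -> 1. State: Trent=4, Mallory=1, Zoe=3, Frank=1
Event 3 (Zoe -2): Zoe: 3 -> 1. State: Trent=4, Mallory=1, Zoe=1, Frank=1
Event 4 (Frank -> Mallory, 1): Frank: 1 -> 0, Mallory: 1 -> 2. State: Trent=4, Mallory=2, Zoe=1, Frank=0

Trent's final count: 4

Answer: 4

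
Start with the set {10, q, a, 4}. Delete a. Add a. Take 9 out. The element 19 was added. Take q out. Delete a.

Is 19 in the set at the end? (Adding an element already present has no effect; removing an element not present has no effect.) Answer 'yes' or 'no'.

Tracking the set through each operation:
Start: {10, 4, a, q}
Event 1 (remove a): removed. Set: {10, 4, q}
Event 2 (add a): added. Set: {10, 4, a, q}
Event 3 (remove 9): not present, no change. Set: {10, 4, a, q}
Event 4 (add 19): added. Set: {10, 19, 4, a, q}
Event 5 (remove q): removed. Set: {10, 19, 4, a}
Event 6 (remove a): removed. Set: {10, 19, 4}

Final set: {10, 19, 4} (size 3)
19 is in the final set.

Answer: yes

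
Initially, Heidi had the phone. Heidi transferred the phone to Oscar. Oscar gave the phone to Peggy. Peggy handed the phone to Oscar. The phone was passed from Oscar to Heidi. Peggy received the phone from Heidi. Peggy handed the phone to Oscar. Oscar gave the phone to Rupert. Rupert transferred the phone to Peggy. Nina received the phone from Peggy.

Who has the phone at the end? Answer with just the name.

Tracking the phone through each event:
Start: Heidi has the phone.
After event 1: Oscar has the phone.
After event 2: Peggy has the phone.
After event 3: Oscar has the phone.
After event 4: Heidi has the phone.
After event 5: Peggy has the phone.
After event 6: Oscar has the phone.
After event 7: Rupert has the phone.
After event 8: Peggy has the phone.
After event 9: Nina has the phone.

Answer: Nina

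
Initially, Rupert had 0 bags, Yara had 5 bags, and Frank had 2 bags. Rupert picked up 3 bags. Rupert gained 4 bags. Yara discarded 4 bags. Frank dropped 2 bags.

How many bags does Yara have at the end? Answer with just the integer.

Tracking counts step by step:
Start: Rupert=0, Yara=5, Frank=2
Event 1 (Rupert +3): Rupert: 0 -> 3. State: Rupert=3, Yara=5, Frank=2
Event 2 (Rupert +4): Rupert: 3 -> 7. State: Rupert=7, Yara=5, Frank=2
Event 3 (Yara -4): Yara: 5 -> 1. State: Rupert=7, Yara=1, Frank=2
Event 4 (Frank -2): Frank: 2 -> 0. State: Rupert=7, Yara=1, Frank=0

Yara's final count: 1

Answer: 1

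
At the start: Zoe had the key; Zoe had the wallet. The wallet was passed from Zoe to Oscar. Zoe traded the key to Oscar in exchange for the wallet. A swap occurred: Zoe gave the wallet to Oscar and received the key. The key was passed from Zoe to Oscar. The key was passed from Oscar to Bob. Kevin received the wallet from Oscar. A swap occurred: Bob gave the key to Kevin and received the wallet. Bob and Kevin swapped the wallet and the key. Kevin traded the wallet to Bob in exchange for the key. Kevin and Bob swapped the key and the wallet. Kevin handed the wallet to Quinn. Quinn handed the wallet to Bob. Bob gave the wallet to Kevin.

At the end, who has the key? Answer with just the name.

Tracking all object holders:
Start: key:Zoe, wallet:Zoe
Event 1 (give wallet: Zoe -> Oscar). State: key:Zoe, wallet:Oscar
Event 2 (swap key<->wallet: now key:Oscar, wallet:Zoe). State: key:Oscar, wallet:Zoe
Event 3 (swap wallet<->key: now wallet:Oscar, key:Zoe). State: key:Zoe, wallet:Oscar
Event 4 (give key: Zoe -> Oscar). State: key:Oscar, wallet:Oscar
Event 5 (give key: Oscar -> Bob). State: key:Bob, wallet:Oscar
Event 6 (give wallet: Oscar -> Kevin). State: key:Bob, wallet:Kevin
Event 7 (swap key<->wallet: now key:Kevin, wallet:Bob). State: key:Kevin, wallet:Bob
Event 8 (swap wallet<->key: now wallet:Kevin, key:Bob). State: key:Bob, wallet:Kevin
Event 9 (swap wallet<->key: now wallet:Bob, key:Kevin). State: key:Kevin, wallet:Bob
Event 10 (swap key<->wallet: now key:Bob, wallet:Kevin). State: key:Bob, wallet:Kevin
Event 11 (give wallet: Kevin -> Quinn). State: key:Bob, wallet:Quinn
Event 12 (give wallet: Quinn -> Bob). State: key:Bob, wallet:Bob
Event 13 (give wallet: Bob -> Kevin). State: key:Bob, wallet:Kevin

Final state: key:Bob, wallet:Kevin
The key is held by Bob.

Answer: Bob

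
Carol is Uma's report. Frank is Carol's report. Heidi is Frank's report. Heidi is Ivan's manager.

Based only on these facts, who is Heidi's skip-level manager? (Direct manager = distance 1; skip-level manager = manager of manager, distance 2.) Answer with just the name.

Answer: Carol

Derivation:
Reconstructing the manager chain from the given facts:
  Uma -> Carol -> Frank -> Heidi -> Ivan
(each arrow means 'manager of the next')
Positions in the chain (0 = top):
  position of Uma: 0
  position of Carol: 1
  position of Frank: 2
  position of Heidi: 3
  position of Ivan: 4

Heidi is at position 3; the skip-level manager is 2 steps up the chain, i.e. position 1: Carol.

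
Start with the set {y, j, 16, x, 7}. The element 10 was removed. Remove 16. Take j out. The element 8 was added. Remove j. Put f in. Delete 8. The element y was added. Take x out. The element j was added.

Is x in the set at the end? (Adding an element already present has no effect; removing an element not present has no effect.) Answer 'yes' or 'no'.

Answer: no

Derivation:
Tracking the set through each operation:
Start: {16, 7, j, x, y}
Event 1 (remove 10): not present, no change. Set: {16, 7, j, x, y}
Event 2 (remove 16): removed. Set: {7, j, x, y}
Event 3 (remove j): removed. Set: {7, x, y}
Event 4 (add 8): added. Set: {7, 8, x, y}
Event 5 (remove j): not present, no change. Set: {7, 8, x, y}
Event 6 (add f): added. Set: {7, 8, f, x, y}
Event 7 (remove 8): removed. Set: {7, f, x, y}
Event 8 (add y): already present, no change. Set: {7, f, x, y}
Event 9 (remove x): removed. Set: {7, f, y}
Event 10 (add j): added. Set: {7, f, j, y}

Final set: {7, f, j, y} (size 4)
x is NOT in the final set.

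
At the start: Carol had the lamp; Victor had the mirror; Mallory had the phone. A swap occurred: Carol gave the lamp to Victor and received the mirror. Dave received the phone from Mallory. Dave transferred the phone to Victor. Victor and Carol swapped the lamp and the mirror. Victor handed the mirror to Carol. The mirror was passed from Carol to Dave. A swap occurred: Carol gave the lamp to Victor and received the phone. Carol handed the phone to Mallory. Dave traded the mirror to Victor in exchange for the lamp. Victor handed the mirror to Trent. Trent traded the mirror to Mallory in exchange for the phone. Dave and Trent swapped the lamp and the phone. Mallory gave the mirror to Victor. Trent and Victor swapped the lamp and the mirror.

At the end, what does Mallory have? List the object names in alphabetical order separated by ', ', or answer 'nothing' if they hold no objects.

Answer: nothing

Derivation:
Tracking all object holders:
Start: lamp:Carol, mirror:Victor, phone:Mallory
Event 1 (swap lamp<->mirror: now lamp:Victor, mirror:Carol). State: lamp:Victor, mirror:Carol, phone:Mallory
Event 2 (give phone: Mallory -> Dave). State: lamp:Victor, mirror:Carol, phone:Dave
Event 3 (give phone: Dave -> Victor). State: lamp:Victor, mirror:Carol, phone:Victor
Event 4 (swap lamp<->mirror: now lamp:Carol, mirror:Victor). State: lamp:Carol, mirror:Victor, phone:Victor
Event 5 (give mirror: Victor -> Carol). State: lamp:Carol, mirror:Carol, phone:Victor
Event 6 (give mirror: Carol -> Dave). State: lamp:Carol, mirror:Dave, phone:Victor
Event 7 (swap lamp<->phone: now lamp:Victor, phone:Carol). State: lamp:Victor, mirror:Dave, phone:Carol
Event 8 (give phone: Carol -> Mallory). State: lamp:Victor, mirror:Dave, phone:Mallory
Event 9 (swap mirror<->lamp: now mirror:Victor, lamp:Dave). State: lamp:Dave, mirror:Victor, phone:Mallory
Event 10 (give mirror: Victor -> Trent). State: lamp:Dave, mirror:Trent, phone:Mallory
Event 11 (swap mirror<->phone: now mirror:Mallory, phone:Trent). State: lamp:Dave, mirror:Mallory, phone:Trent
Event 12 (swap lamp<->phone: now lamp:Trent, phone:Dave). State: lamp:Trent, mirror:Mallory, phone:Dave
Event 13 (give mirror: Mallory -> Victor). State: lamp:Trent, mirror:Victor, phone:Dave
Event 14 (swap lamp<->mirror: now lamp:Victor, mirror:Trent). State: lamp:Victor, mirror:Trent, phone:Dave

Final state: lamp:Victor, mirror:Trent, phone:Dave
Mallory holds: (nothing).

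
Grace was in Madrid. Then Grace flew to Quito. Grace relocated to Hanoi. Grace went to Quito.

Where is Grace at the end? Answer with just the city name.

Tracking Grace's location:
Start: Grace is in Madrid.
After move 1: Madrid -> Quito. Grace is in Quito.
After move 2: Quito -> Hanoi. Grace is in Hanoi.
After move 3: Hanoi -> Quito. Grace is in Quito.

Answer: Quito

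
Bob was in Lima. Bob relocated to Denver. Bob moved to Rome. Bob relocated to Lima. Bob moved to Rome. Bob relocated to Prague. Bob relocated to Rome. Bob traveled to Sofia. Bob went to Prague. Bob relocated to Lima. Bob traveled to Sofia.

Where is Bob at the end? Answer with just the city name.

Tracking Bob's location:
Start: Bob is in Lima.
After move 1: Lima -> Denver. Bob is in Denver.
After move 2: Denver -> Rome. Bob is in Rome.
After move 3: Rome -> Lima. Bob is in Lima.
After move 4: Lima -> Rome. Bob is in Rome.
After move 5: Rome -> Prague. Bob is in Prague.
After move 6: Prague -> Rome. Bob is in Rome.
After move 7: Rome -> Sofia. Bob is in Sofia.
After move 8: Sofia -> Prague. Bob is in Prague.
After move 9: Prague -> Lima. Bob is in Lima.
After move 10: Lima -> Sofia. Bob is in Sofia.

Answer: Sofia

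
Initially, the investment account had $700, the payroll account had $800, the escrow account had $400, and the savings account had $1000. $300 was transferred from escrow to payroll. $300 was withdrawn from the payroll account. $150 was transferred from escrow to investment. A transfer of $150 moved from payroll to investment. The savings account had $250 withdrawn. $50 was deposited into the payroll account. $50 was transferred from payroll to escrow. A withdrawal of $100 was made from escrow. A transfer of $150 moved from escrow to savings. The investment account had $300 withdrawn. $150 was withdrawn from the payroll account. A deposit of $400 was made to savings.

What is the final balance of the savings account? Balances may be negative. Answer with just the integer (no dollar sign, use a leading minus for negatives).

Answer: 1300

Derivation:
Tracking account balances step by step:
Start: investment=700, payroll=800, escrow=400, savings=1000
Event 1 (transfer 300 escrow -> payroll): escrow: 400 - 300 = 100, payroll: 800 + 300 = 1100. Balances: investment=700, payroll=1100, escrow=100, savings=1000
Event 2 (withdraw 300 from payroll): payroll: 1100 - 300 = 800. Balances: investment=700, payroll=800, escrow=100, savings=1000
Event 3 (transfer 150 escrow -> investment): escrow: 100 - 150 = -50, investment: 700 + 150 = 850. Balances: investment=850, payroll=800, escrow=-50, savings=1000
Event 4 (transfer 150 payroll -> investment): payroll: 800 - 150 = 650, investment: 850 + 150 = 1000. Balances: investment=1000, payroll=650, escrow=-50, savings=1000
Event 5 (withdraw 250 from savings): savings: 1000 - 250 = 750. Balances: investment=1000, payroll=650, escrow=-50, savings=750
Event 6 (deposit 50 to payroll): payroll: 650 + 50 = 700. Balances: investment=1000, payroll=700, escrow=-50, savings=750
Event 7 (transfer 50 payroll -> escrow): payroll: 700 - 50 = 650, escrow: -50 + 50 = 0. Balances: investment=1000, payroll=650, escrow=0, savings=750
Event 8 (withdraw 100 from escrow): escrow: 0 - 100 = -100. Balances: investment=1000, payroll=650, escrow=-100, savings=750
Event 9 (transfer 150 escrow -> savings): escrow: -100 - 150 = -250, savings: 750 + 150 = 900. Balances: investment=1000, payroll=650, escrow=-250, savings=900
Event 10 (withdraw 300 from investment): investment: 1000 - 300 = 700. Balances: investment=700, payroll=650, escrow=-250, savings=900
Event 11 (withdraw 150 from payroll): payroll: 650 - 150 = 500. Balances: investment=700, payroll=500, escrow=-250, savings=900
Event 12 (deposit 400 to savings): savings: 900 + 400 = 1300. Balances: investment=700, payroll=500, escrow=-250, savings=1300

Final balance of savings: 1300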